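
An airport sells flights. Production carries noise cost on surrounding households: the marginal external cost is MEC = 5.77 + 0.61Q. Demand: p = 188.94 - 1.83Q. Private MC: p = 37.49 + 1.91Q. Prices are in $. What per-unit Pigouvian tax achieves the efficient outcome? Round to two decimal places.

tax = $26.20 per unit

Social marginal cost = private MC + MEC = 43.26 + 2.52Q.
Set SMC = demand: 43.26 + 2.52Q = 188.94 - 1.83Q → Q* = 33.4897.
The Pigouvian tax equals MEC at Q*: 5.77 + 0.61×33.4897 = 26.1987.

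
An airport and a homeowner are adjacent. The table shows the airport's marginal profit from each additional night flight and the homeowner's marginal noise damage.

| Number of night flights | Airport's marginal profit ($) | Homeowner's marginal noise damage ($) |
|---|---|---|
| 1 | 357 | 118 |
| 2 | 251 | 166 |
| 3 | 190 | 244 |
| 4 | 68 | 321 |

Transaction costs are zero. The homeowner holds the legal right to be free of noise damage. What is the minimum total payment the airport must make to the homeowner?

$284

Efficient level: marginal profit ≥ marginal noise damage through level 2, so k* = 2.
With the homeowner holding the right, the airport must at least compensate total damage at k*: 118 + 166 = 284.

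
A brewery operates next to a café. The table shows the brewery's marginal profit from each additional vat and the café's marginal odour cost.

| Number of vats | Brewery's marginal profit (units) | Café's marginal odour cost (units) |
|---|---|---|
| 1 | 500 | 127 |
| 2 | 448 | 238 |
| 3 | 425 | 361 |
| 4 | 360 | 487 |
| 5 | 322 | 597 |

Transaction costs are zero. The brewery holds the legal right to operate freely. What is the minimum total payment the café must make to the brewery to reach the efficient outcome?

682

Left alone the brewery would choose level 5 (marginal profit stays positive).
Efficient level: k* = 3 (marginal profit ≥ marginal odour cost through 3).
The café must at least cover the brewery's forgone profit from cutting 5→3: 360 + 322 = 682.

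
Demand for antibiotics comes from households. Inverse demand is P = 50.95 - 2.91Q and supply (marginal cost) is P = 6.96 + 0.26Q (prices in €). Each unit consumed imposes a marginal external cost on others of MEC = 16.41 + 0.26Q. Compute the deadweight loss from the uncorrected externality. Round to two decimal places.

DWL = €58.41

Market equilibrium (private): 6.96 + 0.26Q = 50.95 - 2.91Q → Q_m = 13.8770.
Social marginal benefit = demand − MEC = 34.54 - 3.17Q.
Set SMB = MC: 34.54 - 3.17Q = 6.96 + 0.26Q → Q* = 8.0408.
The welfare-loss triangle has base |Q_m − Q*| and height MEC(Q_m) (the vertical gap between SMB and MC is zero at Q* and MEC at Q_m).
DWL = ½ × 5.8362 × 20.0180 = 58.4145.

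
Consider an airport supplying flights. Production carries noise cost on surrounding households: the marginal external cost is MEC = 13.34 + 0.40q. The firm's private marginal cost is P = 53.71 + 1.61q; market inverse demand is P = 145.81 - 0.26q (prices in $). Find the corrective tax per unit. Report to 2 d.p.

tax = $27.22 per unit

Social marginal cost = private MC + MEC = 67.05 + 2.01q.
Set SMC = demand: 67.05 + 2.01q = 145.81 - 0.26q → q* = 34.6960.
The Pigouvian tax equals MEC at q*: 13.34 + 0.40×34.6960 = 27.2184.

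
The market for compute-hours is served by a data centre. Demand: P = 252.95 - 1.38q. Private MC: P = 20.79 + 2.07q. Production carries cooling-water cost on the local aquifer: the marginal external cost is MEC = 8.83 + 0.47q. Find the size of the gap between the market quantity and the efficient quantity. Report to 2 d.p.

10.32 units

Market equilibrium (private): 20.79 + 2.07q = 252.95 - 1.38q → q_m = 67.2928.
Social marginal cost = private MC + MEC = 29.62 + 2.54q.
Set SMC = demand: 29.62 + 2.54q = 252.95 - 1.38q → q* = 56.9719.
Gap = |67.2928 − 56.9719| = 10.3209.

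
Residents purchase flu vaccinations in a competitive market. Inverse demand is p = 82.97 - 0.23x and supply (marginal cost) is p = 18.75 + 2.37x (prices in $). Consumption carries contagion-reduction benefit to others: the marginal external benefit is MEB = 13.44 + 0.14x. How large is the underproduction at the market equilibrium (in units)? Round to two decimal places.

6.87 units

Market equilibrium (private): 18.75 + 2.37x = 82.97 - 0.23x → x_m = 24.7000.
Social marginal benefit = demand + MEB = 96.41 - 0.09x.
Set SMB = MC: 96.41 - 0.09x = 18.75 + 2.37x → x* = 31.5691.
Gap = |24.7000 − 31.5691| = 6.8691.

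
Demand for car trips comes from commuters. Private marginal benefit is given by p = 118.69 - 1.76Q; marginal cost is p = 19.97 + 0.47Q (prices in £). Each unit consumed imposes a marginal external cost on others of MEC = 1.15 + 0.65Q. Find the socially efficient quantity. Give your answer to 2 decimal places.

Social marginal benefit = demand − MEC = 117.54 - 2.41Q.
Set SMB = MC: 117.54 - 2.41Q = 19.97 + 0.47Q → Q* = 33.8785.

Q* = 33.88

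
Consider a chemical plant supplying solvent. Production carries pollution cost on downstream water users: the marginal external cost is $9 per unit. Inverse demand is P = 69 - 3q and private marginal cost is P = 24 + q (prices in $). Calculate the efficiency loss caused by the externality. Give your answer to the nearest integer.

DWL = $10

Market equilibrium (private): 24 + q = 69 - 3q → q_m = 11.2500.
Social marginal cost = private MC + MEC = 33 + q.
Set SMC = demand: 33 + q = 69 - 3q → q* = 9.0000.
Between q* and q_m the wedge SMC − demand runs linearly from 0 to MEC(q_m), so the loss is a triangle.
DWL = ½ × 2.2500 × 9.0000 = 10.1250.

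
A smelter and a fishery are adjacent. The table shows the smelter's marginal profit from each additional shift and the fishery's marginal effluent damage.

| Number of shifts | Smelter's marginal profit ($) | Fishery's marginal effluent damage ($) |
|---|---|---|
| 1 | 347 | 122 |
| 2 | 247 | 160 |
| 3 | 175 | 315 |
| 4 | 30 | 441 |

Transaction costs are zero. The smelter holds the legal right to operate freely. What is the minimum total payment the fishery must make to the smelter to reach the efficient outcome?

$205

Left alone the smelter would choose level 4 (marginal profit stays positive).
Efficient level: k* = 2 (marginal profit ≥ marginal effluent damage through 2).
The fishery must at least cover the smelter's forgone profit from cutting 4→2: 175 + 30 = 205.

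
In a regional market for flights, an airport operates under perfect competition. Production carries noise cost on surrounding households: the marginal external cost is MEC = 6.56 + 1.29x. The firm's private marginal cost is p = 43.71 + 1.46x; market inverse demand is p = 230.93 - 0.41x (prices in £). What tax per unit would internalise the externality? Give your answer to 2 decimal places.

Social marginal cost = private MC + MEC = 50.27 + 2.75x.
Set SMC = demand: 50.27 + 2.75x = 230.93 - 0.41x → x* = 57.1709.
The Pigouvian tax equals MEC at x*: 6.56 + 1.29×57.1709 = 80.3105.

tax = £80.31 per unit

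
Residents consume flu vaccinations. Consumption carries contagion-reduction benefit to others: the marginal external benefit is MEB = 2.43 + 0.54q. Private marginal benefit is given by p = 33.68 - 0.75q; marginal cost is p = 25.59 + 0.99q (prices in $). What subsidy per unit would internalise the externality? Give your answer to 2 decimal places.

subsidy = $7.16 per unit

Social marginal benefit = demand + MEB = 36.11 - 0.21q.
Set SMB = MC: 36.11 - 0.21q = 25.59 + 0.99q → q* = 8.7667.
The Pigouvian subsidy equals MEB at q*: 2.43 + 0.54×8.7667 = 7.1640.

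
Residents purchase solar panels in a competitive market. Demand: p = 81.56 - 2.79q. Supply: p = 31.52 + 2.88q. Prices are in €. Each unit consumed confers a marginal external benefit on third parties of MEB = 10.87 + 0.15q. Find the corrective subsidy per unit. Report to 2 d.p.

subsidy = €12.53 per unit

Social marginal benefit = demand + MEB = 92.43 - 2.64q.
Set SMB = MC: 92.43 - 2.64q = 31.52 + 2.88q → q* = 11.0344.
The Pigouvian subsidy equals MEB at q*: 10.87 + 0.15×11.0344 = 12.5252.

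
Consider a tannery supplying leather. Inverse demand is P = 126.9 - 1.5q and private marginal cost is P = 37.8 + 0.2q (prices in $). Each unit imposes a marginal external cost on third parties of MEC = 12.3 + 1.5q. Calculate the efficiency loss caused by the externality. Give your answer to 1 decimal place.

Market equilibrium (private): 37.8 + 0.2q = 126.9 - 1.5q → q_m = 52.4118.
Social marginal cost = private MC + MEC = 50.1 + 1.7q.
Set SMC = demand: 50.1 + 1.7q = 126.9 - 1.5q → q* = 24.0000.
The welfare-loss triangle has base |q_m − q*| and height MEC(q_m) (the vertical gap between SMC and demand is zero at q* and MEC at q_m).
DWL = ½ × 28.4118 × 90.9176 = 1291.5663.

DWL = $1291.6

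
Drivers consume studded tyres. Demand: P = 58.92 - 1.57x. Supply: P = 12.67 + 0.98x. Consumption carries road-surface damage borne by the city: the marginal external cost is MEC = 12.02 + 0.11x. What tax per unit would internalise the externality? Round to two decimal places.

Social marginal benefit = demand − MEC = 46.90 - 1.68x.
Set SMB = MC: 46.90 - 1.68x = 12.67 + 0.98x → x* = 12.8684.
The Pigouvian tax equals MEC at x*: 12.02 + 0.11×12.8684 = 13.4355.

tax = 13.44 per unit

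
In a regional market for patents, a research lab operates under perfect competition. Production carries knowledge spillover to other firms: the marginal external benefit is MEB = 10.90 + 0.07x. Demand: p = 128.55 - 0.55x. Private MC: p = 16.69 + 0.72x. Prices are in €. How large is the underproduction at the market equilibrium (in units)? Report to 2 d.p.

Market equilibrium (private): 16.69 + 0.72x = 128.55 - 0.55x → x_m = 88.0787.
Social marginal cost = private MC − MEB = 5.79 + 0.65x.
Set SMC = demand: 5.79 + 0.65x = 128.55 - 0.55x → x* = 102.3000.
Gap = |88.0787 − 102.3000| = 14.2213.

14.22 units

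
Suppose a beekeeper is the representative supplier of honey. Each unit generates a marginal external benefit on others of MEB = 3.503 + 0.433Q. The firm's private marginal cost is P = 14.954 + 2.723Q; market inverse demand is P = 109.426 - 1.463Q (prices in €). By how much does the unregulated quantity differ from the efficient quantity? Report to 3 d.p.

Market equilibrium (private): 14.954 + 2.723Q = 109.426 - 1.463Q → Q_m = 22.5686.
Social marginal cost = private MC − MEB = 11.451 + 2.290Q.
Set SMC = demand: 11.451 + 2.290Q = 109.426 - 1.463Q → Q* = 26.1058.
Gap = |22.5686 − 26.1058| = 3.5372.

3.537 units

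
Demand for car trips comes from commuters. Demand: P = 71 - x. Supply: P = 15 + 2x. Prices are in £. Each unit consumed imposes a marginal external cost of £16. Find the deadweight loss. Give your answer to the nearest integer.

DWL = £43

Market equilibrium (private): 15 + 2x = 71 - x → x_m = 18.6667.
Social marginal benefit = demand − MEC = 55 - x.
Set SMB = MC: 55 - x = 15 + 2x → x* = 13.3333.
The loss is the area between SMB and MC from x* to x_m; with linear curves that's a triangle of height MEC(x_m).
DWL = ½ × 5.3334 × 16.0000 = 42.6672.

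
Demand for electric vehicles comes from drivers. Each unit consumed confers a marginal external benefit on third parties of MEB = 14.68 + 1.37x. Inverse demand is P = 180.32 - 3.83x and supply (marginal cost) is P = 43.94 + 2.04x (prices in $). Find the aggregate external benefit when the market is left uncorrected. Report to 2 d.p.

Market equilibrium (private): 43.94 + 2.04x = 180.32 - 3.83x → x_m = 23.2334.
Total external benefit = ∫₀^{x_m} (14.68 + 1.37x) dx = 14.68×23.2334 + ½×1.37×23.2334² = 710.8231.

$710.82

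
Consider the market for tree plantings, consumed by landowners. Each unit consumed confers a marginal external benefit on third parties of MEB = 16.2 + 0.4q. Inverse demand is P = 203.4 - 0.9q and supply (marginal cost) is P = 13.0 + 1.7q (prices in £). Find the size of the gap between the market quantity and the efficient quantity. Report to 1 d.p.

Market equilibrium (private): 13.0 + 1.7q = 203.4 - 0.9q → q_m = 73.2308.
Social marginal benefit = demand + MEB = 219.6 - 0.5q.
Set SMB = MC: 219.6 - 0.5q = 13.0 + 1.7q → q* = 93.9091.
Gap = |73.2308 − 93.9091| = 20.6783.

20.7 units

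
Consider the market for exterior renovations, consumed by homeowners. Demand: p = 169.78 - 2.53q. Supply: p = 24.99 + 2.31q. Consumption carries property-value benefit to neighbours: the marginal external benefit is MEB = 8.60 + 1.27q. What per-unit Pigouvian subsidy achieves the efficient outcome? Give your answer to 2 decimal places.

subsidy = 63.17 per unit

Social marginal benefit = demand + MEB = 178.38 - 1.26q.
Set SMB = MC: 178.38 - 1.26q = 24.99 + 2.31q → q* = 42.9664.
The Pigouvian subsidy equals MEB at q*: 8.60 + 1.27×42.9664 = 63.1673.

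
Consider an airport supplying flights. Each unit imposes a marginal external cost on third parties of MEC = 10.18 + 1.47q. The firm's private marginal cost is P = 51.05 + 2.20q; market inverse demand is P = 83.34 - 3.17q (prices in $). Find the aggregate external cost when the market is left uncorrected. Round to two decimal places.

Market equilibrium (private): 51.05 + 2.20q = 83.34 - 3.17q → q_m = 6.0130.
Total external cost = ∫₀^{q_m} (10.18 + 1.47q) dq = 10.18×6.0130 + ½×1.47×6.0130² = 87.7871.

$87.79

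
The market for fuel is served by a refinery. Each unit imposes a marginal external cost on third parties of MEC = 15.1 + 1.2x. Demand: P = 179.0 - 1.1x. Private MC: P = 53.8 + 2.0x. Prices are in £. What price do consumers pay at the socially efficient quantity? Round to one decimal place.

Social marginal cost = private MC + MEC = 68.9 + 3.2x.
Set SMC = demand: 68.9 + 3.2x = 179.0 - 1.1x → x* = 25.6047.
Consumer price on the demand curve at x*: 179.0 − 1.1×25.6047 = 150.8348.

P = £150.8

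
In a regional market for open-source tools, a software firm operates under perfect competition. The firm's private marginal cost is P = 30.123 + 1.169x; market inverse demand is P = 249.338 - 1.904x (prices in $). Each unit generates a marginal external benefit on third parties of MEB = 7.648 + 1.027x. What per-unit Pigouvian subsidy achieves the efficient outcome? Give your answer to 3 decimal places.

Social marginal cost = private MC − MEB = 22.475 + 0.142x.
Set SMC = demand: 22.475 + 0.142x = 249.338 - 1.904x → x* = 110.8812.
The Pigouvian subsidy equals MEB at x*: 7.648 + 1.027×110.8812 = 121.5230.

subsidy = $121.523 per unit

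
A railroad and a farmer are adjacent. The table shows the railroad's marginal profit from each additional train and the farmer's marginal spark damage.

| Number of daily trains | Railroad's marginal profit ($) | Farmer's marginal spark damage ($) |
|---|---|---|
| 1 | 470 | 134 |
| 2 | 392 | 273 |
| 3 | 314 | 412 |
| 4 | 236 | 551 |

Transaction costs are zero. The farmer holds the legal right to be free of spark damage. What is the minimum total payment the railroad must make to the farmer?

Efficient level: marginal profit ≥ marginal spark damage through level 2, so k* = 2.
With the farmer holding the right, the railroad must at least compensate total damage at k*: 134 + 273 = 407.

$407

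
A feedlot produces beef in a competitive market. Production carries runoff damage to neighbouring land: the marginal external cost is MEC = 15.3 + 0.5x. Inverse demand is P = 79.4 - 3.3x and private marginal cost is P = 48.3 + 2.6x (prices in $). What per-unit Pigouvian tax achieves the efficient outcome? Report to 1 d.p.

tax = $16.5 per unit

Social marginal cost = private MC + MEC = 63.6 + 3.1x.
Set SMC = demand: 63.6 + 3.1x = 79.4 - 3.3x → x* = 2.4688.
The Pigouvian tax equals MEC at x*: 15.3 + 0.5×2.4688 = 16.5344.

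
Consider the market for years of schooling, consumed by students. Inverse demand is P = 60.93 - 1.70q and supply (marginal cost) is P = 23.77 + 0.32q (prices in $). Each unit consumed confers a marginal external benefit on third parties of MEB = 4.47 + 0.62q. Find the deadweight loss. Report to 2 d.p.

Market equilibrium (private): 23.77 + 0.32q = 60.93 - 1.70q → q_m = 18.3960.
Social marginal benefit = demand + MEB = 65.40 - 1.08q.
Set SMB = MC: 65.40 - 1.08q = 23.77 + 0.32q → q* = 29.7357.
The loss is the area between SMB and MC from q* to q_m; with linear curves that's a triangle of height MEB(q_m).
DWL = ½ × 11.3397 × 15.8755 = 90.0117.

DWL = $90.01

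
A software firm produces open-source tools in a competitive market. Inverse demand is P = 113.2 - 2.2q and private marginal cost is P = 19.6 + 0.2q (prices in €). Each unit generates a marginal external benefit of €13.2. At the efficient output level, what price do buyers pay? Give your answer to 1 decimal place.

Social marginal cost = private MC − MEB = 6.4 + 0.2q.
Set SMC = demand: 6.4 + 0.2q = 113.2 - 2.2q → q* = 44.5000.
Consumer price on the demand curve at q*: 113.2 − 2.2×44.5000 = 15.3000.

P = €15.3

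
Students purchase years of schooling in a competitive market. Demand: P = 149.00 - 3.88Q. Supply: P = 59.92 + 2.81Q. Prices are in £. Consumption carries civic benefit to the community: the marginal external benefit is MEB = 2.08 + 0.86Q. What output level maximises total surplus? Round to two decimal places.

Q* = 15.64

Social marginal benefit = demand + MEB = 151.08 - 3.02Q.
Set SMB = MC: 151.08 - 3.02Q = 59.92 + 2.81Q → Q* = 15.6364.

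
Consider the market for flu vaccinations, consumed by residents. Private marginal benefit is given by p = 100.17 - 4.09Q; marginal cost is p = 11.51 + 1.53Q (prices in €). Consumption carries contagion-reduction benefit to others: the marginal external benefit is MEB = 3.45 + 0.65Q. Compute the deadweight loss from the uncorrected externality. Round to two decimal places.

DWL = €18.89

Market equilibrium (private): 11.51 + 1.53Q = 100.17 - 4.09Q → Q_m = 15.7758.
Social marginal benefit = demand + MEB = 103.62 - 3.44Q.
Set SMB = MC: 103.62 - 3.44Q = 11.51 + 1.53Q → Q* = 18.5332.
Height of the DWL triangle at Q_m is SMB(Q_m) − MC(Q_m) = MEB(Q_m) = 13.7043.
DWL = ½ × 2.7574 × 13.7043 = 18.8941.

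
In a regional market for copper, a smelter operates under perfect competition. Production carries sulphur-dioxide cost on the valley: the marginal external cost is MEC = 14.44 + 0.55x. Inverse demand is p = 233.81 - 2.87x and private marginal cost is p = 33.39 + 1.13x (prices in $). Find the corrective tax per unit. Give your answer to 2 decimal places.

Social marginal cost = private MC + MEC = 47.83 + 1.68x.
Set SMC = demand: 47.83 + 1.68x = 233.81 - 2.87x → x* = 40.8747.
The Pigouvian tax equals MEC at x*: 14.44 + 0.55×40.8747 = 36.9211.

tax = $36.92 per unit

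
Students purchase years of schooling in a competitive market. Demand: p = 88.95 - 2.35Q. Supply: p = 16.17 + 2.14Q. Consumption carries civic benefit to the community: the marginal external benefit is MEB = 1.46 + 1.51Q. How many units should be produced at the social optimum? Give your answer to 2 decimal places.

Social marginal benefit = demand + MEB = 90.41 - 0.84Q.
Set SMB = MC: 90.41 - 0.84Q = 16.17 + 2.14Q → Q* = 24.9128.

Q* = 24.91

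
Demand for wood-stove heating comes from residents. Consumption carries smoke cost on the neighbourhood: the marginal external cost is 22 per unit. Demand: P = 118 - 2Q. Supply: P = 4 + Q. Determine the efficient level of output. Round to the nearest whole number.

Q* = 31

Social marginal benefit = demand − MEC = 96 - 2Q.
Set SMB = MC: 96 - 2Q = 4 + Q → Q* = 30.6667.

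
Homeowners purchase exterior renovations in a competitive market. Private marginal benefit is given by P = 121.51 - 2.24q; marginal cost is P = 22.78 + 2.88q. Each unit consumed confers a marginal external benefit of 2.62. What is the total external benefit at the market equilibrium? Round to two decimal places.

Market equilibrium (private): 22.78 + 2.88q = 121.51 - 2.24q → q_m = 19.2832.
Total external benefit = MEB × q_m = 2.62 × 19.2832 = 50.5220.

50.52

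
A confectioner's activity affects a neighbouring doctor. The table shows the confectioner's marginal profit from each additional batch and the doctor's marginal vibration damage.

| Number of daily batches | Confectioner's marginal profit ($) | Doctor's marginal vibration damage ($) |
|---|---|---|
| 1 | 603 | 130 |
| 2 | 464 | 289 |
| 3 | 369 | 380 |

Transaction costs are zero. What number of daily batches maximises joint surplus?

Bargaining reaches the level where marginal profit last exceeds marginal vibration damage.
That holds through level 2 (464 ≥ 289) but not at 3 (369 < 380).

2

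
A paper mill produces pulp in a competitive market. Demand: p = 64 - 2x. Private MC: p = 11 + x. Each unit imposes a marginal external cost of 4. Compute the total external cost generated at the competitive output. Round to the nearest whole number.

71

Market equilibrium (private): 11 + x = 64 - 2x → x_m = 17.6667.
Total external cost = MEC × x_m = 4 × 17.6667 = 70.6668.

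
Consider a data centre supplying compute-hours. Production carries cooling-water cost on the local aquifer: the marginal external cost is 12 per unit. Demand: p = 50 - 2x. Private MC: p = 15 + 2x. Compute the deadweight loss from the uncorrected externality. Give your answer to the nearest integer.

Market equilibrium (private): 15 + 2x = 50 - 2x → x_m = 8.7500.
Social marginal cost = private MC + MEC = 27 + 2x.
Set SMC = demand: 27 + 2x = 50 - 2x → x* = 5.7500.
The loss is the area between SMC and demand from x* to x_m; with linear curves that's a triangle of height MEC(x_m).
DWL = ½ × 3.0000 × 12.0000 = 18.0000.

DWL = 18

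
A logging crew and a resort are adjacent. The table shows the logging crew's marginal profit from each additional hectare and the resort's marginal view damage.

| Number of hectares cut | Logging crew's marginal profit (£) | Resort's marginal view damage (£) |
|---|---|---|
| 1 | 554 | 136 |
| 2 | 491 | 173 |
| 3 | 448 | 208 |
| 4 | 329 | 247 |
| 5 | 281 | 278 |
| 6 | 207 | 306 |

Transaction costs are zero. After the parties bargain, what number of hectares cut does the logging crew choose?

Bargaining reaches the level where marginal profit last exceeds marginal view damage.
That holds through level 5 (281 ≥ 278) but not at 6 (207 < 306).

5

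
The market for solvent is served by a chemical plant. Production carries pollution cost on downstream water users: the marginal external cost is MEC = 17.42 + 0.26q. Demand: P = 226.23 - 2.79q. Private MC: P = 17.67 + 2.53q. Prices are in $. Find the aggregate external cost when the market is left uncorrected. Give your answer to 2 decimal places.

$882.71

Market equilibrium (private): 17.67 + 2.53q = 226.23 - 2.79q → q_m = 39.2030.
Total external cost = ∫₀^{q_m} (17.42 + 0.26q) dq = 17.42×39.2030 + ½×0.26×39.2030² = 882.7100.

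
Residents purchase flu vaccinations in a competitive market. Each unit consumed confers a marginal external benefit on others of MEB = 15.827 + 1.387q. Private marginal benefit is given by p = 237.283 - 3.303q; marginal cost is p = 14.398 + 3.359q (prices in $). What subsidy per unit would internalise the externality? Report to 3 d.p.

subsidy = $78.594 per unit

Social marginal benefit = demand + MEB = 253.110 - 1.916q.
Set SMB = MC: 253.110 - 1.916q = 14.398 + 3.359q → q* = 45.2535.
The Pigouvian subsidy equals MEB at q*: 15.827 + 1.387×45.2535 = 78.5936.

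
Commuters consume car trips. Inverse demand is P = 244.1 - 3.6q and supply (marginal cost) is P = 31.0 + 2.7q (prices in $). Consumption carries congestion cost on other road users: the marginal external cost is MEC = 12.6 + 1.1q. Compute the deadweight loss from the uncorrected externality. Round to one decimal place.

Market equilibrium (private): 31.0 + 2.7q = 244.1 - 3.6q → q_m = 33.8254.
Social marginal benefit = demand − MEC = 231.5 - 4.7q.
Set SMB = MC: 231.5 - 4.7q = 31.0 + 2.7q → q* = 27.0946.
Between q* and q_m the wedge MC − SMB runs linearly from 0 to MEC(q_m), so the loss is a triangle.
DWL = ½ × 6.7308 × 49.8079 = 167.6235.

DWL = $167.6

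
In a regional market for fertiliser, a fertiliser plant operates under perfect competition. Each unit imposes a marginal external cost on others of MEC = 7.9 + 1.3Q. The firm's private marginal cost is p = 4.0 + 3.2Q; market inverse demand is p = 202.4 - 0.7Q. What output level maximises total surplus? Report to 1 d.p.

Social marginal cost = private MC + MEC = 11.9 + 4.5Q.
Set SMC = demand: 11.9 + 4.5Q = 202.4 - 0.7Q → Q* = 36.6346.

Q* = 36.6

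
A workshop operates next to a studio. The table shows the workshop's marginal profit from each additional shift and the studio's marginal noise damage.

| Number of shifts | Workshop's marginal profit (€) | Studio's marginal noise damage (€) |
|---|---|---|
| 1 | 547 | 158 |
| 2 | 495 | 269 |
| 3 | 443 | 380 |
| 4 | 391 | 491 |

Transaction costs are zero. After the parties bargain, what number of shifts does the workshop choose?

Bargaining reaches the level where marginal profit last exceeds marginal noise damage.
That holds through level 3 (443 ≥ 380) but not at 4 (391 < 491).

3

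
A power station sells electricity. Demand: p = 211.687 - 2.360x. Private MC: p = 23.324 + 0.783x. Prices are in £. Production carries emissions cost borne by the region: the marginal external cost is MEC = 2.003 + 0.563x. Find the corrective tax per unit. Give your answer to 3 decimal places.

tax = £30.314 per unit

Social marginal cost = private MC + MEC = 25.327 + 1.346x.
Set SMC = demand: 25.327 + 1.346x = 211.687 - 2.360x → x* = 50.2860.
The Pigouvian tax equals MEC at x*: 2.003 + 0.563×50.2860 = 30.3140.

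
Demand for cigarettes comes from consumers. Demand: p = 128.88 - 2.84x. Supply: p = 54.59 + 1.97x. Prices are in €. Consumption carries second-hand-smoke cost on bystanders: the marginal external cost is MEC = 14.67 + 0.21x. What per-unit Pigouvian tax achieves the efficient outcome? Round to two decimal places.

tax = €17.16 per unit

Social marginal benefit = demand − MEC = 114.21 - 3.05x.
Set SMB = MC: 114.21 - 3.05x = 54.59 + 1.97x → x* = 11.8765.
The Pigouvian tax equals MEC at x*: 14.67 + 0.21×11.8765 = 17.1641.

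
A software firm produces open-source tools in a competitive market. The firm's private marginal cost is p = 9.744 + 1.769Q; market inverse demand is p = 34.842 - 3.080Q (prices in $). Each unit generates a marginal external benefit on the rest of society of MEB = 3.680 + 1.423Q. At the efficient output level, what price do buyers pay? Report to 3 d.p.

Social marginal cost = private MC − MEB = 6.064 + 0.346Q.
Set SMC = demand: 6.064 + 0.346Q = 34.842 - 3.080Q → Q* = 8.3999.
Consumer price on the demand curve at Q*: 34.842 − 3.080×8.3999 = 8.9703.

P = $8.970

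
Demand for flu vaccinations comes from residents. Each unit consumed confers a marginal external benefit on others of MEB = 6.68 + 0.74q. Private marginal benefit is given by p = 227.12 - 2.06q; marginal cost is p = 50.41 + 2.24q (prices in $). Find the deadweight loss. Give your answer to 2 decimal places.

Market equilibrium (private): 50.41 + 2.24q = 227.12 - 2.06q → q_m = 41.0953.
Social marginal benefit = demand + MEB = 233.80 - 1.32q.
Set SMB = MC: 233.80 - 1.32q = 50.41 + 2.24q → q* = 51.5140.
Between q* and q_m the wedge SMB − MC runs linearly from 0 to MEB(q_m), so the loss is a triangle.
DWL = ½ × 10.4187 × 37.0906 = 193.2179.

DWL = $193.22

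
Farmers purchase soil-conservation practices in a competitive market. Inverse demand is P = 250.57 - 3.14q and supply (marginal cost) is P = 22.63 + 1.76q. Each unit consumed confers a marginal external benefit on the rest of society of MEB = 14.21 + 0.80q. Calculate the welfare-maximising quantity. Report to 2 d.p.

q* = 59.06

Social marginal benefit = demand + MEB = 264.78 - 2.34q.
Set SMB = MC: 264.78 - 2.34q = 22.63 + 1.76q → q* = 59.0610.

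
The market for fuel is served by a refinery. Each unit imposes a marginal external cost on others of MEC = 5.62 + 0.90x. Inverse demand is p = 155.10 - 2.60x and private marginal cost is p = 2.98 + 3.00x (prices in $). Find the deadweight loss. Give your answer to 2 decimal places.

Market equilibrium (private): 2.98 + 3.00x = 155.10 - 2.60x → x_m = 27.1643.
Social marginal cost = private MC + MEC = 8.60 + 3.90x.
Set SMC = demand: 8.60 + 3.90x = 155.10 - 2.60x → x* = 22.5385.
The welfare-loss triangle has base |x_m − x*| and height MEC(x_m) (the vertical gap between SMC and demand is zero at x* and MEC at x_m).
DWL = ½ × 4.6258 × 30.0679 = 69.5440.

DWL = $69.54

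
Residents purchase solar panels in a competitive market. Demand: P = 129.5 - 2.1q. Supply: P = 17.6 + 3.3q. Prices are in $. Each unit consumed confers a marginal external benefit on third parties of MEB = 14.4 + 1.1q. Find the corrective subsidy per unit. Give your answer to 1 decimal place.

Social marginal benefit = demand + MEB = 143.9 - q.
Set SMB = MC: 143.9 - q = 17.6 + 3.3q → q* = 29.3721.
The Pigouvian subsidy equals MEB at q*: 14.4 + 1.1×29.3721 = 46.7093.

subsidy = $46.7 per unit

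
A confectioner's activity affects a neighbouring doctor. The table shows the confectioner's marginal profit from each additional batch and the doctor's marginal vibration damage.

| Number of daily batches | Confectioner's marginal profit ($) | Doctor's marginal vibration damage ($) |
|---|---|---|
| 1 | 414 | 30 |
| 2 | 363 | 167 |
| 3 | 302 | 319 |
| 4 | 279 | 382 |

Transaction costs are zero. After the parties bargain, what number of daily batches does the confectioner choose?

2

Bargaining reaches the level where marginal profit last exceeds marginal vibration damage.
That holds through level 2 (363 ≥ 167) but not at 3 (302 < 319).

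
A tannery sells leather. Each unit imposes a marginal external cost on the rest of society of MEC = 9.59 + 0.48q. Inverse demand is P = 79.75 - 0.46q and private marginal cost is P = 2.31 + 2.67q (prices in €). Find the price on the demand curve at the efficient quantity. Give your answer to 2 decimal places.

P = €71.10

Social marginal cost = private MC + MEC = 11.90 + 3.15q.
Set SMC = demand: 11.90 + 3.15q = 79.75 - 0.46q → q* = 18.7950.
Consumer price on the demand curve at q*: 79.75 − 0.46×18.7950 = 71.1043.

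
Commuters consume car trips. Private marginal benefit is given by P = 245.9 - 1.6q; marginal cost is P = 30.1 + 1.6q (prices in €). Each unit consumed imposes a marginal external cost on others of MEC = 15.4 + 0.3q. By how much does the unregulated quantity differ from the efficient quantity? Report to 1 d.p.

Market equilibrium (private): 30.1 + 1.6q = 245.9 - 1.6q → q_m = 67.4375.
Social marginal benefit = demand − MEC = 230.5 - 1.9q.
Set SMB = MC: 230.5 - 1.9q = 30.1 + 1.6q → q* = 57.2571.
Gap = |67.4375 − 57.2571| = 10.1804.

10.2 units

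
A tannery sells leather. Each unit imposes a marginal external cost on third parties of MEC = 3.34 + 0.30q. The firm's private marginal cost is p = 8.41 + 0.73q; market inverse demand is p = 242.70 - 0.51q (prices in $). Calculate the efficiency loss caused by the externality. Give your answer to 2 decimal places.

Market equilibrium (private): 8.41 + 0.73q = 242.70 - 0.51q → q_m = 188.9435.
Social marginal cost = private MC + MEC = 11.75 + 1.03q.
Set SMC = demand: 11.75 + 1.03q = 242.70 - 0.51q → q* = 149.9675.
The welfare-loss triangle has base |q_m − q*| and height MEC(q_m) (the vertical gap between SMC and demand is zero at q* and MEC at q_m).
DWL = ½ × 38.9760 × 60.0231 = 1169.7302.

DWL = $1169.73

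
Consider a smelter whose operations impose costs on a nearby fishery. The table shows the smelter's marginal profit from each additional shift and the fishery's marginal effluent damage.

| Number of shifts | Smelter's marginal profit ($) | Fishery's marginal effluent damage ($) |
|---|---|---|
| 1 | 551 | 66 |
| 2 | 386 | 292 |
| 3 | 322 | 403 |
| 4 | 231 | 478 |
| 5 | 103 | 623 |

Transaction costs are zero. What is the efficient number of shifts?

Bargaining reaches the level where marginal profit last exceeds marginal effluent damage.
That holds through level 2 (386 ≥ 292) but not at 3 (322 < 403).

2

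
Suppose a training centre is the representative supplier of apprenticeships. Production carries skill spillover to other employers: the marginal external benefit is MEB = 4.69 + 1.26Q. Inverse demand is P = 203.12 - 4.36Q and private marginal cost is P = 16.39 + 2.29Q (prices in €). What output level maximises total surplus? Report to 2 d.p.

Q* = 35.51

Social marginal cost = private MC − MEB = 11.70 + 1.03Q.
Set SMC = demand: 11.70 + 1.03Q = 203.12 - 4.36Q → Q* = 35.5139.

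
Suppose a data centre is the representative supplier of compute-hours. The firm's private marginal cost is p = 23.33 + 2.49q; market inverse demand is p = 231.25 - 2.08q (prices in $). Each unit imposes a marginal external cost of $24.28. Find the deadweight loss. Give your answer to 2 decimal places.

Market equilibrium (private): 23.33 + 2.49q = 231.25 - 2.08q → q_m = 45.4967.
Social marginal cost = private MC + MEC = 47.61 + 2.49q.
Set SMC = demand: 47.61 + 2.49q = 231.25 - 2.08q → q* = 40.1838.
Height of the DWL triangle at q_m is SMC(q_m) − demand(q_m) = MEC(q_m) = 24.2800.
DWL = ½ × 5.3129 × 24.2800 = 64.4986.

DWL = $64.50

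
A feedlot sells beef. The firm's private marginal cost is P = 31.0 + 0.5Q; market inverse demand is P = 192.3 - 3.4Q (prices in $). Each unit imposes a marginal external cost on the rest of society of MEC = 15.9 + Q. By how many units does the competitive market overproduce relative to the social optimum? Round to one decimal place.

Market equilibrium (private): 31.0 + 0.5Q = 192.3 - 3.4Q → Q_m = 41.3590.
Social marginal cost = private MC + MEC = 46.9 + 1.5Q.
Set SMC = demand: 46.9 + 1.5Q = 192.3 - 3.4Q → Q* = 29.6735.
Gap = |41.3590 − 29.6735| = 11.6855.

11.7 units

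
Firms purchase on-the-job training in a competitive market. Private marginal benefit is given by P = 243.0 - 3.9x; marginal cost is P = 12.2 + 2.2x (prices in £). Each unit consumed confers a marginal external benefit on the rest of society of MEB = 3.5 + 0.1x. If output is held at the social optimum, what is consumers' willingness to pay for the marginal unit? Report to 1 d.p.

P = £90.7

Social marginal benefit = demand + MEB = 246.5 - 3.8x.
Set SMB = MC: 246.5 - 3.8x = 12.2 + 2.2x → x* = 39.0500.
Consumer price on the demand curve at x*: 243.0 − 3.9×39.0500 = 90.7050.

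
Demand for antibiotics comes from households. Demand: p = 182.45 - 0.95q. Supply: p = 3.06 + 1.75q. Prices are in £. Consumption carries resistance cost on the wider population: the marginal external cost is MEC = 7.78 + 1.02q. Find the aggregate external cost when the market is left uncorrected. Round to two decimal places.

£2768.24

Market equilibrium (private): 3.06 + 1.75q = 182.45 - 0.95q → q_m = 66.4407.
Total external cost = ∫₀^{q_m} (7.78 + 1.02q) dq = 7.78×66.4407 + ½×1.02×66.4407² = 2768.2356.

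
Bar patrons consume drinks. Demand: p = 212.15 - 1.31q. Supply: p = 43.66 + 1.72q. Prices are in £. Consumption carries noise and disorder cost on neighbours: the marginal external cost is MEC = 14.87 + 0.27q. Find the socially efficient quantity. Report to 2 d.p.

q* = 46.55

Social marginal benefit = demand − MEC = 197.28 - 1.58q.
Set SMB = MC: 197.28 - 1.58q = 43.66 + 1.72q → q* = 46.5515.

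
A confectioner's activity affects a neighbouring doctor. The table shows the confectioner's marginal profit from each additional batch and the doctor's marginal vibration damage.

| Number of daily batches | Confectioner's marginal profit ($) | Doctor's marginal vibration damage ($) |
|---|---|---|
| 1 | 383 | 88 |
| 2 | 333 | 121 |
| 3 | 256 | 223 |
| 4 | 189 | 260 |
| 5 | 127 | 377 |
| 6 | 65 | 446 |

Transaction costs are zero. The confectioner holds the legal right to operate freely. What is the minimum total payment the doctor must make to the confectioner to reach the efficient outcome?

Left alone the confectioner would choose level 6 (marginal profit stays positive).
Efficient level: k* = 3 (marginal profit ≥ marginal vibration damage through 3).
The doctor must at least cover the confectioner's forgone profit from cutting 6→3: 189 + 127 + 65 = 381.

$381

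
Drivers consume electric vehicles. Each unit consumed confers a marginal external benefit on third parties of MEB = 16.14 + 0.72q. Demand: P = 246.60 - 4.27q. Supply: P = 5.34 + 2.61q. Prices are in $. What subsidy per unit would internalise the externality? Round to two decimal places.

Social marginal benefit = demand + MEB = 262.74 - 3.55q.
Set SMB = MC: 262.74 - 3.55q = 5.34 + 2.61q → q* = 41.7857.
The Pigouvian subsidy equals MEB at q*: 16.14 + 0.72×41.7857 = 46.2257.

subsidy = $46.23 per unit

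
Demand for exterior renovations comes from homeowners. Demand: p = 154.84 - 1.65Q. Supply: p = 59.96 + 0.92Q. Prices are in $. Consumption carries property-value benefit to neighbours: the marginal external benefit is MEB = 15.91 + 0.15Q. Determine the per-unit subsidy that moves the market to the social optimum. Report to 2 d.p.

subsidy = $22.78 per unit

Social marginal benefit = demand + MEB = 170.75 - 1.50Q.
Set SMB = MC: 170.75 - 1.50Q = 59.96 + 0.92Q → Q* = 45.7810.
The Pigouvian subsidy equals MEB at Q*: 15.91 + 0.15×45.7810 = 22.7772.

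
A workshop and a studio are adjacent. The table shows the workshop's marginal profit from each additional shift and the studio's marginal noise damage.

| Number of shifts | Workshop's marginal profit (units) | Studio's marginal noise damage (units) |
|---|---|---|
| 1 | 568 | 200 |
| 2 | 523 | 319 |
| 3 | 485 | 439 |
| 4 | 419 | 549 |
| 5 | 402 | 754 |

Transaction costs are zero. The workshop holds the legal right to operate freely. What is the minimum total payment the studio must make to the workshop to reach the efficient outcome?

821

Left alone the workshop would choose level 5 (marginal profit stays positive).
Efficient level: k* = 3 (marginal profit ≥ marginal noise damage through 3).
The studio must at least cover the workshop's forgone profit from cutting 5→3: 419 + 402 = 821.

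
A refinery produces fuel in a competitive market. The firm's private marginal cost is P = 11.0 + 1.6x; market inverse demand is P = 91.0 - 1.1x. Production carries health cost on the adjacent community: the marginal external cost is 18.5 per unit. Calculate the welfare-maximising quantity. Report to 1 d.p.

x* = 22.8

Social marginal cost = private MC + MEC = 29.5 + 1.6x.
Set SMC = demand: 29.5 + 1.6x = 91.0 - 1.1x → x* = 22.7778.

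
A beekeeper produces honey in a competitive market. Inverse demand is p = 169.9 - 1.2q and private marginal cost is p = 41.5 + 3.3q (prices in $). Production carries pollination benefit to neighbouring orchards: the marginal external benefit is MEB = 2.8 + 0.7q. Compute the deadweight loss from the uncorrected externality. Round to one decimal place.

Market equilibrium (private): 41.5 + 3.3q = 169.9 - 1.2q → q_m = 28.5333.
Social marginal cost = private MC − MEB = 38.7 + 2.6q.
Set SMC = demand: 38.7 + 2.6q = 169.9 - 1.2q → q* = 34.5263.
Height of the DWL triangle at q_m is demand(q_m) − SMC(q_m) = MEB(q_m) = 22.7733.
DWL = ½ × 5.9930 × 22.7733 = 68.2402.

DWL = $68.2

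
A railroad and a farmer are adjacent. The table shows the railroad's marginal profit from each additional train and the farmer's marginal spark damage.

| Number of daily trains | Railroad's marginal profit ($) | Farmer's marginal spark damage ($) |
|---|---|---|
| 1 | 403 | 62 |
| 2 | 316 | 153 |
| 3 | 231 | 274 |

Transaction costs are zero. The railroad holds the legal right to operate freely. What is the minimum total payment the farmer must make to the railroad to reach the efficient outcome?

Left alone the railroad would choose level 3 (marginal profit stays positive).
Efficient level: k* = 2 (marginal profit ≥ marginal spark damage through 2).
The farmer must at least cover the railroad's forgone profit from cutting 3→2: 231 = 231.

$231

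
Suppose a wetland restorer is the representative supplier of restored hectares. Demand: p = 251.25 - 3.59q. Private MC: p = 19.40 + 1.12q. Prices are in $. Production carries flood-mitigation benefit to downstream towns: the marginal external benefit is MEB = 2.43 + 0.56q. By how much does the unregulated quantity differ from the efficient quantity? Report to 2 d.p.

Market equilibrium (private): 19.40 + 1.12q = 251.25 - 3.59q → q_m = 49.2251.
Social marginal cost = private MC − MEB = 16.97 + 0.56q.
Set SMC = demand: 16.97 + 0.56q = 251.25 - 3.59q → q* = 56.4530.
Gap = |49.2251 − 56.4530| = 7.2279.

7.23 units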